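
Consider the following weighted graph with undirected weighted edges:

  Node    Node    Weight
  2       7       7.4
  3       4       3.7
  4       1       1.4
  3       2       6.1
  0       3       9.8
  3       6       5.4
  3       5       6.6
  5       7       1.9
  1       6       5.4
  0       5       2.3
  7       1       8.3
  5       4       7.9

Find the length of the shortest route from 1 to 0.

Compare a few routes:
1 → 7 → 5 → 0: 8.3+1.9+2.3 = 12.5
1 → 4 → 5 → 0: 1.4+7.9+2.3 = 11.6
1 → 4 → 3 → 5 → 0: 1.4+3.7+6.6+2.3 = 14
The minimum is 11.6 via 1 → 4 → 5 → 0.

11.6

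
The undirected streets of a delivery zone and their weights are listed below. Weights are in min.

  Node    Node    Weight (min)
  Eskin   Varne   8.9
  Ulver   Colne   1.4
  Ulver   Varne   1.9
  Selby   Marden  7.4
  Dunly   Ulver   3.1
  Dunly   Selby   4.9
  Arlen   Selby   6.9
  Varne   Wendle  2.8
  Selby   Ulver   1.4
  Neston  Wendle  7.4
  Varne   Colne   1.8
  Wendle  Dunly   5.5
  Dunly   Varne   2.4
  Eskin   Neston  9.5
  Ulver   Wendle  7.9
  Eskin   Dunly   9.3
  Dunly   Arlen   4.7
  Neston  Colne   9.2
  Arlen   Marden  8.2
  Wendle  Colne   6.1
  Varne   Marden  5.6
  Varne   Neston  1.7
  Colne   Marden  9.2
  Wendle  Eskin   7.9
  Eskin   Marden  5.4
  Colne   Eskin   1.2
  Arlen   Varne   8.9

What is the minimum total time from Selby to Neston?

5 min

Compare a few routes:
Selby - Ulver - Dunly - Varne - Neston: 1.4+3.1+2.4+1.7 = 8.6
Selby - Ulver - Varne - Neston: 1.4+1.9+1.7 = 5
Selby - Ulver - Colne - Varne - Neston: 1.4+1.4+1.8+1.7 = 6.3
The minimum is 5 min via Selby - Ulver - Varne - Neston.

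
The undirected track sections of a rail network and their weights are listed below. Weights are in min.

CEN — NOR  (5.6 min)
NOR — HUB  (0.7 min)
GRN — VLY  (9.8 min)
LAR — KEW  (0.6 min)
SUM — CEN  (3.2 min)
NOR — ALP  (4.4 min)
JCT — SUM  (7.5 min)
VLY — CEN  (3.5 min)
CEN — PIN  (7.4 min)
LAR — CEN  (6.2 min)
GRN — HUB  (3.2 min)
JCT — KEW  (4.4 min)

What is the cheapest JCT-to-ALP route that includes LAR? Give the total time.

21.2 min

Best JCT to LAR: JCT–KEW–LAR costing 5
Shortest LAR→ALP: LAR–CEN–NOR–ALP = 16.2
Total via LAR: 5 + 16.2 = 21.2 min.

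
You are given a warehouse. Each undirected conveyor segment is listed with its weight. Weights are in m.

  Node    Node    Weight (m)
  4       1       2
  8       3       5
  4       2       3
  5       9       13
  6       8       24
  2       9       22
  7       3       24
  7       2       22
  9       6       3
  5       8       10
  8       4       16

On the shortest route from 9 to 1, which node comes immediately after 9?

2

Candidate routes:
9 → 5 → 8 → 4 → 1: 13+10+16+2 = 41
9 → 2 → 4 → 1: 22+3+2 = 27
The minimum is 27 m via 9 → 2 → 4 → 1.
So from 9 the first move is to 2.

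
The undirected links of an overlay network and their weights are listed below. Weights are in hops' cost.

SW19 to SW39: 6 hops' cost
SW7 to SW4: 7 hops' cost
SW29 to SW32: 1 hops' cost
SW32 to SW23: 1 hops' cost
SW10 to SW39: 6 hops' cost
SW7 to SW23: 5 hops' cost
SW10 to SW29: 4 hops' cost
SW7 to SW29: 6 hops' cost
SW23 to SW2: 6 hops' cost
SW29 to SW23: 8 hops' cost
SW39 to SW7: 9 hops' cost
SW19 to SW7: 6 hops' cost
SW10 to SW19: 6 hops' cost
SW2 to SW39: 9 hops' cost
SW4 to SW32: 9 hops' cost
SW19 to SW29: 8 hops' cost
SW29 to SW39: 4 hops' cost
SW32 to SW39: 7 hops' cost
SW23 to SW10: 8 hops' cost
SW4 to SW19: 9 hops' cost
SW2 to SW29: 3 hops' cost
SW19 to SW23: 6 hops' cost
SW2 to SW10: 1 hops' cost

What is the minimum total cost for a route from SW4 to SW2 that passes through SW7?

Shortest SW4→SW7: SW4–SW7 = 7
Best SW7 to SW2: SW7–SW29–SW2 costing 9
Total via SW7: 7 + 9 = 16 hops' cost.

16 hops' cost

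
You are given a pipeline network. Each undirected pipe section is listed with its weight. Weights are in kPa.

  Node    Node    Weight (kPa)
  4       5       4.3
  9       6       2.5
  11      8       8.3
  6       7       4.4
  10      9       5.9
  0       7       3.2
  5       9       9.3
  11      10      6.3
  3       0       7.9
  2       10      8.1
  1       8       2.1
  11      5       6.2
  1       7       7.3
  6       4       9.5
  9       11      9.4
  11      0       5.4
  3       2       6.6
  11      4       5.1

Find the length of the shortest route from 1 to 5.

16.6 kPa

Candidate routes:
1–7–0–11–5: 7.3+3.2+5.4+6.2 = 22.1
1–8–11–5: 2.1+8.3+6.2 = 16.6
1–7–6–9–5: 7.3+4.4+2.5+9.3 = 23.5
1–8–11–4–5: 2.1+8.3+5.1+4.3 = 19.8
The minimum is 16.6 kPa via 1–8–11–5.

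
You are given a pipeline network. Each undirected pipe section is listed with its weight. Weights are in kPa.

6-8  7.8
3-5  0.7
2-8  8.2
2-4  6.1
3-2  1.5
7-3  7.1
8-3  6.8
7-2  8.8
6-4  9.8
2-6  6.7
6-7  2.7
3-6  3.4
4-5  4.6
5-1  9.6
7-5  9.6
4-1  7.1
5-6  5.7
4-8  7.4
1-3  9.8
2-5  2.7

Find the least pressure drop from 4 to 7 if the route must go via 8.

Shortest 4→8: 4–8 = 7.4
Shortest 8→7: 8–6–7 = 10.5
Total via 8: 7.4 + 10.5 = 17.9 kPa.

17.9 kPa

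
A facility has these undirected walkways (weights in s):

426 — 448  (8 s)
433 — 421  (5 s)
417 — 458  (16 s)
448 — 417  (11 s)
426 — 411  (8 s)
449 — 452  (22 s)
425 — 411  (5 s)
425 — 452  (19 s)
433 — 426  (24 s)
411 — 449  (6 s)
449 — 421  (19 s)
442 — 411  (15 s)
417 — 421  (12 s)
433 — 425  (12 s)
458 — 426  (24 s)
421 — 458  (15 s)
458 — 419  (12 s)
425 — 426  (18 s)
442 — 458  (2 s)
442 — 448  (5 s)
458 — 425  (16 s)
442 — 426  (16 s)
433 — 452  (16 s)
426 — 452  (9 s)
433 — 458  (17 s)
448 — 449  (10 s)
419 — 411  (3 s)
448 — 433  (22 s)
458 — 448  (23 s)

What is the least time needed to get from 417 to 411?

Settle nodes by increasing distance from 417:
417: 0
448: 11  (via 417)
421: 12  (via 417)
442: 16  (via 448)
458: 16  (via 417)
433: 17  (via 421)
426: 19  (via 448)
449: 21  (via 448)
411: 27  (via 426)
Shortest route: 417–448–426–411 = 27 s.

27 s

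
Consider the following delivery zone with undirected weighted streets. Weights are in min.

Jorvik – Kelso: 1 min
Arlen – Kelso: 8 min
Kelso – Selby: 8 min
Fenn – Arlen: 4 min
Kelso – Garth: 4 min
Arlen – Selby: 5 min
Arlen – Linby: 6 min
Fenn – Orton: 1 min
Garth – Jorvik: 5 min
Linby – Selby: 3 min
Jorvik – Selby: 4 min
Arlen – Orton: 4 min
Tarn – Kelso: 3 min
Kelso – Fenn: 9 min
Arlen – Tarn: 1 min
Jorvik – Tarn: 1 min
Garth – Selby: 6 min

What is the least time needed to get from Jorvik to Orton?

Candidate routes:
Jorvik - Tarn - Arlen - Orton: 1+1+4 = 6
Jorvik - Tarn - Arlen - Fenn - Orton: 1+1+4+1 = 7
Cheapest is Jorvik - Tarn - Arlen - Orton at 6 min.

6 min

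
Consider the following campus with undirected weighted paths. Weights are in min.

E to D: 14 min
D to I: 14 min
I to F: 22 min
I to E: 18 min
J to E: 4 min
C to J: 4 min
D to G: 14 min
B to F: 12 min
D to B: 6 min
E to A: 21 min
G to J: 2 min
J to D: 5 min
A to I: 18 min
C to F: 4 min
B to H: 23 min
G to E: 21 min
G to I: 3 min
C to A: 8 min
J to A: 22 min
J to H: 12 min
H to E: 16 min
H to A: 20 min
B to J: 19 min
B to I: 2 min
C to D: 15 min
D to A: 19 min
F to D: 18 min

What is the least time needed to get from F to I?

Running Dijkstra from F:
F: 0
C: 4  (via F)
J: 8  (via C)
G: 10  (via J)
A: 12  (via C)
B: 12  (via F)
E: 12  (via J)
D: 13  (via J)
I: 13  (via G)
Shortest route: F–C–J–G–I = 13 min.

13 min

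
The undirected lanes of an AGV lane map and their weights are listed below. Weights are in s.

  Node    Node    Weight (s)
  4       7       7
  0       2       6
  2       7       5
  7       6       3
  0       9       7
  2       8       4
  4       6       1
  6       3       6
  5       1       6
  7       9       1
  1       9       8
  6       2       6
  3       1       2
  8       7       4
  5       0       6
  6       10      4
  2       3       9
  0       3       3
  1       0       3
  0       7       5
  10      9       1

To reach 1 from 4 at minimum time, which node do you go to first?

Candidate routes:
4 → 6 → 3 → 0 → 1: 1+6+3+3 = 13
4 → 6 → 7 → 0 → 1: 1+3+5+3 = 12
4 → 6 → 3 → 1: 1+6+2 = 9
The minimum is 9 s via 4 → 6 → 3 → 1.
So from 4 the first move is to 6.

6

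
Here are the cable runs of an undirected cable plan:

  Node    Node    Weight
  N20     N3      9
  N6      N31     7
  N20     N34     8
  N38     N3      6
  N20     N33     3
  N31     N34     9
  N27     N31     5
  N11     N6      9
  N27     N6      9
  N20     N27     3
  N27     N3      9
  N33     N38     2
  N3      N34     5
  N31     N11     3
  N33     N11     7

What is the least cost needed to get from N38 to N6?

Candidate routes:
N38–N33–N20–N27–N6: 2+3+3+9 = 17
N38–N33–N11–N6: 2+7+9 = 18
The minimum is 17 via N38–N33–N20–N27–N6.

17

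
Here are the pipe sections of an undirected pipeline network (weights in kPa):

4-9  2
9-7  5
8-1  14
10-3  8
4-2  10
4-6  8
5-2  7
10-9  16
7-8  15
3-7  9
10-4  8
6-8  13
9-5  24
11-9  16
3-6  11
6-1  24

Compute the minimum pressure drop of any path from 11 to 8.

Compare a few routes:
11 - 9 - 7 - 8: 16+5+15 = 36
11 - 9 - 7 - 3 - 6 - 8: 16+5+9+11+13 = 54
11 - 9 - 4 - 6 - 8: 16+2+8+13 = 39
Cheapest is 11 - 9 - 7 - 8 at 36 kPa.

36 kPa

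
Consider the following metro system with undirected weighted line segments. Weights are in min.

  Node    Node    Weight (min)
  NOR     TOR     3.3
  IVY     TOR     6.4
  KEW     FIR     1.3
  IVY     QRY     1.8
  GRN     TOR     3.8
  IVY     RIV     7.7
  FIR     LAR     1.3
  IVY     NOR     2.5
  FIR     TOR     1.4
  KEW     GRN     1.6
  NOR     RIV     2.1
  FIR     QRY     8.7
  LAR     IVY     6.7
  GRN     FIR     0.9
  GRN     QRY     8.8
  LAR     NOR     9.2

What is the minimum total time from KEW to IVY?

Enumerating some paths:
KEW - FIR - TOR - IVY: 1.3+1.4+6.4 = 9.1
KEW - FIR - TOR - NOR - IVY: 1.3+1.4+3.3+2.5 = 8.5
Cheapest is KEW - FIR - TOR - NOR - IVY at 8.5 min.

8.5 min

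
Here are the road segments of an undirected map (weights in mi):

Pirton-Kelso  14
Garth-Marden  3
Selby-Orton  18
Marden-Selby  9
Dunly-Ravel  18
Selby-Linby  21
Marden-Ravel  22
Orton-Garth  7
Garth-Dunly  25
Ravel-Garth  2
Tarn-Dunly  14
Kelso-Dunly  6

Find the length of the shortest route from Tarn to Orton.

41 mi

Shortest distances from Tarn:
Tarn: 0
Dunly: 14  (via Tarn)
Kelso: 20  (via Dunly)
Ravel: 32  (via Dunly)
Pirton: 34  (via Kelso)
Garth: 34  (via Ravel)
Marden: 37  (via Garth)
Orton: 41  (via Garth)
Shortest route: Tarn → Dunly → Ravel → Garth → Orton = 41 mi.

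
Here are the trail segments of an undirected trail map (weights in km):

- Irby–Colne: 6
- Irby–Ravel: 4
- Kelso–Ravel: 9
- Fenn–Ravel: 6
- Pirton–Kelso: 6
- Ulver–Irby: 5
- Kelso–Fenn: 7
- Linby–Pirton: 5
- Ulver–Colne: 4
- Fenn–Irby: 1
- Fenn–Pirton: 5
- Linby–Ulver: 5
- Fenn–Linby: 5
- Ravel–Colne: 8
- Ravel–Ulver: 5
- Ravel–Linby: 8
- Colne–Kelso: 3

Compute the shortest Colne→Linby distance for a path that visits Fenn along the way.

Best Colne to Fenn: Colne → Irby → Fenn costing 7
Shortest Fenn→Linby: Fenn → Linby = 5
Total via Fenn: 7 + 5 = 12 km.

12 km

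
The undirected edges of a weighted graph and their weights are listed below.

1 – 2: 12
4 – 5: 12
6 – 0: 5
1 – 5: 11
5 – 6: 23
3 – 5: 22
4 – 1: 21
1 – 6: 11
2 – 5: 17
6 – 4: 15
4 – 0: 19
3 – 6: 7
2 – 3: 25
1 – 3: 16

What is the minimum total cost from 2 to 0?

Settle nodes by increasing distance from 2:
2: 0
1: 12  (via 2)
5: 17  (via 2)
6: 23  (via 1)
3: 25  (via 2)
0: 28  (via 6)
Shortest route: 2 → 1 → 6 → 0 = 28.

28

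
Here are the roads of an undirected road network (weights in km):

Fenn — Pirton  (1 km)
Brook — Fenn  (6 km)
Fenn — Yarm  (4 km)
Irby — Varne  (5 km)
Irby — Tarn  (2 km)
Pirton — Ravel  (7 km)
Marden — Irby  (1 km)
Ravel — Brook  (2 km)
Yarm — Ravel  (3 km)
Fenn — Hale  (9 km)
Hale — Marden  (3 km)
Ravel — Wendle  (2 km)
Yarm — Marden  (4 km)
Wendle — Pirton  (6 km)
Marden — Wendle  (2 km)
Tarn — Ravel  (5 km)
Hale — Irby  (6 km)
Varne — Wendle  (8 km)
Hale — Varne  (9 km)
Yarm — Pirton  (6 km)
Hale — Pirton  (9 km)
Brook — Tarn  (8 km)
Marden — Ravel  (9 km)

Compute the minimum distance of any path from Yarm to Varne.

10 km

Settle nodes by increasing distance from Yarm:
Yarm: 0
Ravel: 3  (via Yarm)
Fenn: 4  (via Yarm)
Marden: 4  (via Yarm)
Irby: 5  (via Marden)
Brook: 5  (via Ravel)
Wendle: 5  (via Ravel)
Pirton: 5  (via Fenn)
Tarn: 7  (via Irby)
Hale: 7  (via Marden)
Varne: 10  (via Irby)
Shortest route: Yarm → Marden → Irby → Varne = 10 km.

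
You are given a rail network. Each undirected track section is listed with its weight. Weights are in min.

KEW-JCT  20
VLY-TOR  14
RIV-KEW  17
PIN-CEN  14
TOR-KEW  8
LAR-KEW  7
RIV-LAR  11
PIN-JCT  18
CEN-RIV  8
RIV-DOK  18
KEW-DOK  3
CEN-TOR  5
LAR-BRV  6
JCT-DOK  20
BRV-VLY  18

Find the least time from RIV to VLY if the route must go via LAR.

Best RIV to LAR: RIV–LAR costing 11
Best LAR to VLY: LAR–BRV–VLY costing 24
Total via LAR: 11 + 24 = 35 min.

35 min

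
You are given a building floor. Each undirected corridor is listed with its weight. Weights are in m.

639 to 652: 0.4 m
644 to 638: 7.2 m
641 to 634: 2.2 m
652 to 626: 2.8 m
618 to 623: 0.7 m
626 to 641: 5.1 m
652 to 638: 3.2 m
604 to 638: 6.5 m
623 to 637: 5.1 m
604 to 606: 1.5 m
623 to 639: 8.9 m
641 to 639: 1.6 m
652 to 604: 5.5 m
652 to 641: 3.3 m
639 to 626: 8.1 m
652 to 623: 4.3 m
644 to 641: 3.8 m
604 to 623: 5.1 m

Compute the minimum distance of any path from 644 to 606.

12.8 m

Enumerating some paths:
644 - 641 - 639 - 652 - 604 - 606: 3.8+1.6+0.4+5.5+1.5 = 12.8
644 - 641 - 652 - 604 - 606: 3.8+3.3+5.5+1.5 = 14.1
The minimum is 12.8 m via 644 - 641 - 639 - 652 - 604 - 606.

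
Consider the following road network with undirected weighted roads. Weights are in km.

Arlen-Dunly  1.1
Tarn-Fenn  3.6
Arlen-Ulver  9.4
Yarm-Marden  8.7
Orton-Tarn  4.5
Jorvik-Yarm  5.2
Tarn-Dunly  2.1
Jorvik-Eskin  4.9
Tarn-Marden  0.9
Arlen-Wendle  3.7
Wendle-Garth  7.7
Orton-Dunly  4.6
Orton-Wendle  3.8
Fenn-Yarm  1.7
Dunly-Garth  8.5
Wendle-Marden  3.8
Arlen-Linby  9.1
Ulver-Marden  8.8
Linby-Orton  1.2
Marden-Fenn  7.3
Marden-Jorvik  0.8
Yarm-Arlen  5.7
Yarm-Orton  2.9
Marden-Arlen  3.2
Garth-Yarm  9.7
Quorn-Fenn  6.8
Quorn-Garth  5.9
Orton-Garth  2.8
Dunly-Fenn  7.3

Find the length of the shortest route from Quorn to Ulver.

Enumerating some paths:
Quorn → Garth → Orton → Tarn → Marden → Ulver: 5.9+2.8+4.5+0.9+8.8 = 22.9
Quorn → Fenn → Tarn → Marden → Ulver: 6.8+3.6+0.9+8.8 = 20.1
Cheapest is Quorn → Fenn → Tarn → Marden → Ulver at 20.1 km.

20.1 km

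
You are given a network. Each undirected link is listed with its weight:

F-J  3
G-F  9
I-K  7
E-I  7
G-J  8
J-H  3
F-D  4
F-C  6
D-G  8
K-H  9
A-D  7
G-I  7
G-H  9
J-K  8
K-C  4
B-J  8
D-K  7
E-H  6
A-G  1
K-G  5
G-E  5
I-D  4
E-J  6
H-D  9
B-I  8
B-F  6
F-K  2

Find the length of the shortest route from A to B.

14

Compare a few routes:
A → G → K → F → B: 1+5+2+6 = 14
A → G → F → B: 1+9+6 = 16
Cheapest is A → G → K → F → B at 14.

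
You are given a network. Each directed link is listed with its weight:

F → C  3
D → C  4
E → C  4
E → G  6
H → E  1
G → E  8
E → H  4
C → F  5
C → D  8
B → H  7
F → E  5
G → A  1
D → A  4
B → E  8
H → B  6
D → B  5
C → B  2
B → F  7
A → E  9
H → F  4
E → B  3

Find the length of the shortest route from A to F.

17

Running Dijkstra from A:
A: 0
E: 9  (via A)
B: 12  (via E)
C: 13  (via E)
H: 13  (via E)
G: 15  (via E)
F: 17  (via H)
Shortest route: A–E–H–F = 17.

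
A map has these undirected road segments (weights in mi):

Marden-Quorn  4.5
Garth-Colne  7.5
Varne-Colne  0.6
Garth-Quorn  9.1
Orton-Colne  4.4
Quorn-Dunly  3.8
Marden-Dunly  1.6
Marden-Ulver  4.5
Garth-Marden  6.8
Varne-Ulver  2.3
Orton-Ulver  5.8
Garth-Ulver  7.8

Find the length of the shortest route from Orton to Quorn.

14.8 mi

Candidate routes:
Orton → Ulver → Marden → Quorn: 5.8+4.5+4.5 = 14.8
Orton → Ulver → Marden → Dunly → Quorn: 5.8+4.5+1.6+3.8 = 15.7
Cheapest is Orton → Ulver → Marden → Quorn at 14.8 mi.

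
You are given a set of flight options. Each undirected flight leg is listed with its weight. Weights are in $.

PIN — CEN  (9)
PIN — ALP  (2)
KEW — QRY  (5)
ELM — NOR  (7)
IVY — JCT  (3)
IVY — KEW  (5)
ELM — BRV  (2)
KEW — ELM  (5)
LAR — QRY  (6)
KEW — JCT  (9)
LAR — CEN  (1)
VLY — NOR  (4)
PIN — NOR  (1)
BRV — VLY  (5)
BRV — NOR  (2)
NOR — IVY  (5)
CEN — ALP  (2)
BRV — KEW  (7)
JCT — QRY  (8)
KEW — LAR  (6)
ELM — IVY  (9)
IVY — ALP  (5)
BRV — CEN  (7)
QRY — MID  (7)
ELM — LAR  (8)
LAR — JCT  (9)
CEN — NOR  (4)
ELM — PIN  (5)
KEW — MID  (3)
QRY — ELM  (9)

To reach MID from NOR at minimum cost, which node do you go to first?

Compare a few routes:
NOR → IVY → KEW → MID: 5+5+3 = 13
NOR → PIN → ELM → KEW → MID: 1+5+5+3 = 14
NOR → BRV → KEW → MID: 2+7+3 = 12
NOR → CEN → LAR → KEW → MID: 4+1+6+3 = 14
Cheapest is NOR → BRV → KEW → MID at $12.
So from NOR the first move is to BRV.

BRV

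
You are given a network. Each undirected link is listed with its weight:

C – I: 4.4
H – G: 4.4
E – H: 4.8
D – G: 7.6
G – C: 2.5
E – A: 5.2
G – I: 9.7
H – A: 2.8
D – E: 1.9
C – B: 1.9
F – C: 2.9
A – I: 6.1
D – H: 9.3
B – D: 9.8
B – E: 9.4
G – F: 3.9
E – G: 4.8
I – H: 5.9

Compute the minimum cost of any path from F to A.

11.1

Enumerating some paths:
F → C → I → A: 2.9+4.4+6.1 = 13.4
F → G → H → A: 3.9+4.4+2.8 = 11.1
F → C → G → H → A: 2.9+2.5+4.4+2.8 = 12.6
The minimum is 11.1 via F → G → H → A.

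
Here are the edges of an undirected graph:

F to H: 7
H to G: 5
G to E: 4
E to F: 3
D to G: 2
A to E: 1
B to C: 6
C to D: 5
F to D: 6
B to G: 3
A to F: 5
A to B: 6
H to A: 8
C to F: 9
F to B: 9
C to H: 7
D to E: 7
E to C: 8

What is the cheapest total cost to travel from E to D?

Candidate routes:
E–G–D: 4+2 = 6
E–D: 7 = 7
E–F–D: 3+6 = 9
Cheapest is E–G–D at 6.

6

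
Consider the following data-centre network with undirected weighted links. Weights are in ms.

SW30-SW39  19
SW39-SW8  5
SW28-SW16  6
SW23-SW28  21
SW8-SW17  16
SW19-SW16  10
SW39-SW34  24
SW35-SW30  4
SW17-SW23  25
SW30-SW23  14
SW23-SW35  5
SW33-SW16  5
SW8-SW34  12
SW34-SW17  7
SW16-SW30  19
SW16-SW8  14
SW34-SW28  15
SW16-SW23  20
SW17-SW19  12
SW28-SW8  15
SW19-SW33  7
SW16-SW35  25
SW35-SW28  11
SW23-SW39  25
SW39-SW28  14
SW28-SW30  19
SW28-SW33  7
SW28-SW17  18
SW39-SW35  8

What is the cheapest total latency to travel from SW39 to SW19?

Shortest distances from SW39:
SW39: 0
SW8: 5  (via SW39)
SW35: 8  (via SW39)
SW30: 12  (via SW35)
SW23: 13  (via SW35)
SW28: 14  (via SW39)
SW34: 17  (via SW8)
SW16: 19  (via SW8)
SW33: 21  (via SW28)
SW17: 21  (via SW8)
SW19: 28  (via SW33)
Shortest route: SW39 → SW28 → SW33 → SW19 = 28 ms.

28 ms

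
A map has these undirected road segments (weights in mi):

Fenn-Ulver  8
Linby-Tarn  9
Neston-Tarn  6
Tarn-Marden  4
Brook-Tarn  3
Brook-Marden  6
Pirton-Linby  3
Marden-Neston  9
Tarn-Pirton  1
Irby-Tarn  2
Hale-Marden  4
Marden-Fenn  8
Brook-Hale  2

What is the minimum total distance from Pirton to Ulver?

Settle nodes by increasing distance from Pirton:
Pirton: 0
Tarn: 1  (via Pirton)
Irby: 3  (via Tarn)
Linby: 3  (via Pirton)
Brook: 4  (via Tarn)
Marden: 5  (via Tarn)
Hale: 6  (via Brook)
Neston: 7  (via Tarn)
Fenn: 13  (via Marden)
Ulver: 21  (via Fenn)
Shortest route: Pirton → Tarn → Marden → Fenn → Ulver = 21 mi.

21 mi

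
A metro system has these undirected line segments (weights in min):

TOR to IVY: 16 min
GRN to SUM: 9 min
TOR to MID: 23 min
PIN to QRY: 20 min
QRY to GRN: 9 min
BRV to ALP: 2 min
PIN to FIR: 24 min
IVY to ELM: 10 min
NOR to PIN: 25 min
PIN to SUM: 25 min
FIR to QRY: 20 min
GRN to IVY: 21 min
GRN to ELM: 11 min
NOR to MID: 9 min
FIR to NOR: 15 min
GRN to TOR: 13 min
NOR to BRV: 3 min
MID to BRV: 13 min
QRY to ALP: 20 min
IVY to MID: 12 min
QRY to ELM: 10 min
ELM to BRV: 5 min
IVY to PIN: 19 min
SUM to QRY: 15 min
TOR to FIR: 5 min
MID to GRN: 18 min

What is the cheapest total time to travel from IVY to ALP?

Enumerating some paths:
IVY → ELM → BRV → ALP: 10+5+2 = 17
IVY → MID → BRV → ALP: 12+13+2 = 27
IVY → MID → NOR → BRV → ALP: 12+9+3+2 = 26
Cheapest is IVY → ELM → BRV → ALP at 17 min.

17 min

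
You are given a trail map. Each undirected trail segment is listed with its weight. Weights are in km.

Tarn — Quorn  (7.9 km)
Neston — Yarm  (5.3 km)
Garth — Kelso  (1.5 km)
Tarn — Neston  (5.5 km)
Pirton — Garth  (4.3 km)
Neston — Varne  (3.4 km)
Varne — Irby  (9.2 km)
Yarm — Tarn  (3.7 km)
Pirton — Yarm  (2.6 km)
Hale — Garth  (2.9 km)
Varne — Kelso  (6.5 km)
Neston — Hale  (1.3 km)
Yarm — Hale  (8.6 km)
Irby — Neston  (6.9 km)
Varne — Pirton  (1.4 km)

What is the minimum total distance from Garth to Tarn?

Shortest distances from Garth:
Garth: 0
Kelso: 1.5  (via Garth)
Hale: 2.9  (via Garth)
Neston: 4.2  (via Hale)
Pirton: 4.3  (via Garth)
Varne: 5.7  (via Pirton)
Yarm: 6.9  (via Pirton)
Tarn: 9.7  (via Neston)
Shortest route: Garth–Hale–Neston–Tarn = 9.7 km.

9.7 km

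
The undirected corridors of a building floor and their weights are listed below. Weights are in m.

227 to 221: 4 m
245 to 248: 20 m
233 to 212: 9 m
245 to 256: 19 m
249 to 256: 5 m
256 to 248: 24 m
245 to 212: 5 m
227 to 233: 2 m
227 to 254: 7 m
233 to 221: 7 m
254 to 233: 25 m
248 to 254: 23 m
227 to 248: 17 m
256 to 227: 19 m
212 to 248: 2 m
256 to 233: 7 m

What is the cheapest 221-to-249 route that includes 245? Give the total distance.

Shortest 221→245: 221–227–233–212–245 = 20
Shortest 245→249: 245–256–249 = 24
Total via 245: 20 + 24 = 44 m.

44 m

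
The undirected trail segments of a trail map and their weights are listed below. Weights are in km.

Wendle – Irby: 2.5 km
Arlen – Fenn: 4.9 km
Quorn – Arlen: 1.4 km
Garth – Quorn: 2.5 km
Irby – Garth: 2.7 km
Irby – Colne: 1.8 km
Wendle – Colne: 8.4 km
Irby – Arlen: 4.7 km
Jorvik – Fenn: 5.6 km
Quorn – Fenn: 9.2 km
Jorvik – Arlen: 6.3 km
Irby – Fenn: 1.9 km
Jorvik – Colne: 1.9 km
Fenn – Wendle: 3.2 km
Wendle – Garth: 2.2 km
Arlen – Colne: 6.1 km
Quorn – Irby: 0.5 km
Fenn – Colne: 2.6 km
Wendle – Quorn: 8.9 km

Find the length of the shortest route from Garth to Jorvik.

Compare a few routes:
Garth–Wendle–Irby–Colne–Jorvik: 2.2+2.5+1.8+1.9 = 8.4
Garth–Quorn–Irby–Colne–Jorvik: 2.5+0.5+1.8+1.9 = 6.7
Garth–Irby–Colne–Jorvik: 2.7+1.8+1.9 = 6.4
Cheapest is Garth–Irby–Colne–Jorvik at 6.4 km.

6.4 km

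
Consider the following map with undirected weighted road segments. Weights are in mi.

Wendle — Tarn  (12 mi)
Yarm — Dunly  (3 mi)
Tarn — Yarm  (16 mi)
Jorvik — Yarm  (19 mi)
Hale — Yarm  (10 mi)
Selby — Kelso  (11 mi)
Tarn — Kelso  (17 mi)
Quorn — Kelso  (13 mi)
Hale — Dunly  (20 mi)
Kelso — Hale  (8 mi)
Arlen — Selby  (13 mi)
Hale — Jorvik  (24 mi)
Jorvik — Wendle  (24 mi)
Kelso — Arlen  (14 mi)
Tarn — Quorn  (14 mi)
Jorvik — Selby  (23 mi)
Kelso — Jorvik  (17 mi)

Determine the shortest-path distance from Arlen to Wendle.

43 mi

Shortest distances from Arlen:
Arlen: 0
Selby: 13  (via Arlen)
Kelso: 14  (via Arlen)
Hale: 22  (via Kelso)
Quorn: 27  (via Kelso)
Jorvik: 31  (via Kelso)
Tarn: 31  (via Kelso)
Yarm: 32  (via Hale)
Dunly: 35  (via Yarm)
Wendle: 43  (via Tarn)
Shortest route: Arlen → Kelso → Tarn → Wendle = 43 mi.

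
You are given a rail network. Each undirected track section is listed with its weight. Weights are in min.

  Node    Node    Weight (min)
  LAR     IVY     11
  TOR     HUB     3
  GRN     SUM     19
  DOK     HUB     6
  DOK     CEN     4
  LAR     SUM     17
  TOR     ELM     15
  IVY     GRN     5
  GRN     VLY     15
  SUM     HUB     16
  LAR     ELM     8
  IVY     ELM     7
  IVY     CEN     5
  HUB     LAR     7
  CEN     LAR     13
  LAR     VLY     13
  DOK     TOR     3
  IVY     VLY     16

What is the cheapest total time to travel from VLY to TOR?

Candidate routes:
VLY–LAR–HUB–TOR: 13+7+3 = 23
VLY–LAR–HUB–DOK–TOR: 13+7+6+3 = 29
VLY–IVY–CEN–DOK–TOR: 16+5+4+3 = 28
The minimum is 23 min via VLY–LAR–HUB–TOR.

23 min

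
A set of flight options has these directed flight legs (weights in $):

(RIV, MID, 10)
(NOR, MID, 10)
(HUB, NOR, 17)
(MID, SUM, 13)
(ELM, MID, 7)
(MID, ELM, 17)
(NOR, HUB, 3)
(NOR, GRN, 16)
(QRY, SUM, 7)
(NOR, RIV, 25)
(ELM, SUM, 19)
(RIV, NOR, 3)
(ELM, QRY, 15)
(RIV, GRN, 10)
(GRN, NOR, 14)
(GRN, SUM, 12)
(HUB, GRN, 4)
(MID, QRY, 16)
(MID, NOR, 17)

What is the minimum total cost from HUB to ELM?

$44

Compare a few routes:
HUB → GRN → NOR → MID → ELM: 4+14+10+17 = 45
HUB → NOR → MID → ELM: 17+10+17 = 44
Cheapest is HUB → NOR → MID → ELM at $44.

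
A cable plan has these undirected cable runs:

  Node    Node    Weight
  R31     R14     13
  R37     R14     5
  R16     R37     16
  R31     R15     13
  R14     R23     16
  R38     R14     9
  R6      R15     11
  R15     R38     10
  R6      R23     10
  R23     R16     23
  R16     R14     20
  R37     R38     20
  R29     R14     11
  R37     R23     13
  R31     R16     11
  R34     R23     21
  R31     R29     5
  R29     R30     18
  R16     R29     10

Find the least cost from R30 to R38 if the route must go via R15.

Best R30 to R15: R30 → R29 → R31 → R15 costing 36
Shortest R15→R38: R15 → R38 = 10
Total via R15: 36 + 10 = 46.

46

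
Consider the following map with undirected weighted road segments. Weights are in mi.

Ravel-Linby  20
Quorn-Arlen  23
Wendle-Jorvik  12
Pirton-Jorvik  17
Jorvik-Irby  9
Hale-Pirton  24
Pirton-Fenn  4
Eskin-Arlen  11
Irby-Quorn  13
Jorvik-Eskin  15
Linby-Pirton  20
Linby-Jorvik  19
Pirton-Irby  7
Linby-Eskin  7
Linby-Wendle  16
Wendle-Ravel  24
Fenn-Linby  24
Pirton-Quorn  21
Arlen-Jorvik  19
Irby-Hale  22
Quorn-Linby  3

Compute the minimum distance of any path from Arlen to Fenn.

Running Dijkstra from Arlen:
Arlen: 0
Eskin: 11  (via Arlen)
Linby: 18  (via Eskin)
Jorvik: 19  (via Arlen)
Quorn: 21  (via Linby)
Irby: 28  (via Jorvik)
Wendle: 31  (via Jorvik)
Pirton: 35  (via Irby)
Ravel: 38  (via Linby)
Fenn: 39  (via Pirton)
Shortest route: Arlen–Jorvik–Irby–Pirton–Fenn = 39 mi.

39 mi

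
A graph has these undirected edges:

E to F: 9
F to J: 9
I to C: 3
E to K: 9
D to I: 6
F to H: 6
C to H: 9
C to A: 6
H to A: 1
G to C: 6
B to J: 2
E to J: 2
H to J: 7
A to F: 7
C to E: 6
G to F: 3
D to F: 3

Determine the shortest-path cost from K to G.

Shortest distances from K:
K: 0
E: 9  (via K)
J: 11  (via E)
B: 13  (via J)
C: 15  (via E)
F: 18  (via E)
H: 18  (via J)
I: 18  (via C)
A: 19  (via H)
D: 21  (via F)
G: 21  (via C)
Shortest route: K–E–C–G = 21.

21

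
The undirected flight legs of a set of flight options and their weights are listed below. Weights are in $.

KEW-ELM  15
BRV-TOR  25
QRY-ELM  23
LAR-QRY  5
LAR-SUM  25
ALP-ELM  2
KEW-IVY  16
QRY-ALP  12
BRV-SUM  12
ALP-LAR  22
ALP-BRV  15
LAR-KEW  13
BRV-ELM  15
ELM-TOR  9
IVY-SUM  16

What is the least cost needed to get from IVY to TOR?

$40

Compare a few routes:
IVY - SUM - BRV - ELM - TOR: 16+12+15+9 = 52
IVY - SUM - BRV - TOR: 16+12+25 = 53
IVY - KEW - ELM - TOR: 16+15+9 = 40
The minimum is $40 via IVY - KEW - ELM - TOR.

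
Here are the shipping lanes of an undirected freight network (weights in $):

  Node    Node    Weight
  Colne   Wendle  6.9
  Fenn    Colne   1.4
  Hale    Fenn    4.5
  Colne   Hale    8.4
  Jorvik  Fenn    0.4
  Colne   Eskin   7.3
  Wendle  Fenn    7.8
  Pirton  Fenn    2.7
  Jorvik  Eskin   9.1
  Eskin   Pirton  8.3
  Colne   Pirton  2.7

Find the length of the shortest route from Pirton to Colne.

Candidate routes:
Pirton - Fenn - Colne: 2.7+1.4 = 4.1
Pirton - Colne: 2.7 = 2.7
Cheapest is Pirton - Colne at $2.7.

$2.7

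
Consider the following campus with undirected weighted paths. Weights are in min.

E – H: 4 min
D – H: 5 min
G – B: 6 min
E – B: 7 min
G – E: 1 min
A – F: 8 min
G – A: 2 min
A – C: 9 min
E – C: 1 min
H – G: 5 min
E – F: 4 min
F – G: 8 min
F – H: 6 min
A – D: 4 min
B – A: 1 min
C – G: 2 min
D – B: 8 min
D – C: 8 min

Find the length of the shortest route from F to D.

Candidate routes:
F–A–D: 8+4 = 12
F–E–C–D: 4+1+8 = 13
F–H–D: 6+5 = 11
F–E–C–G–A–D: 4+1+2+2+4 = 13
Cheapest is F–H–D at 11 min.

11 min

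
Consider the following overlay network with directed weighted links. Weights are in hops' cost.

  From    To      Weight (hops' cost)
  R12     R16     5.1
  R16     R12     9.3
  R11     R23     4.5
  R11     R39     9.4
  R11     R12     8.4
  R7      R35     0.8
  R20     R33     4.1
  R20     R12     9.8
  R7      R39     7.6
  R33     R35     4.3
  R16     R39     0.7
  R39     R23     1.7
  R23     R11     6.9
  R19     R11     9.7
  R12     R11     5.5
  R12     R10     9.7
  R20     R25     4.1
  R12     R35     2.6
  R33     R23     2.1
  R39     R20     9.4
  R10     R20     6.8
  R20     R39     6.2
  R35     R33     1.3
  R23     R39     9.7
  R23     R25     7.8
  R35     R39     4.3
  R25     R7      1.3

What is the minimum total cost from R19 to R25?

Shortest distances from R19:
R19: 0
R11: 9.7  (via R19)
R23: 14.2  (via R11)
R12: 18.1  (via R11)
R39: 19.1  (via R11)
R35: 20.7  (via R12)
R25: 22  (via R23)
Shortest route: R19 → R11 → R23 → R25 = 22 hops' cost.

22 hops' cost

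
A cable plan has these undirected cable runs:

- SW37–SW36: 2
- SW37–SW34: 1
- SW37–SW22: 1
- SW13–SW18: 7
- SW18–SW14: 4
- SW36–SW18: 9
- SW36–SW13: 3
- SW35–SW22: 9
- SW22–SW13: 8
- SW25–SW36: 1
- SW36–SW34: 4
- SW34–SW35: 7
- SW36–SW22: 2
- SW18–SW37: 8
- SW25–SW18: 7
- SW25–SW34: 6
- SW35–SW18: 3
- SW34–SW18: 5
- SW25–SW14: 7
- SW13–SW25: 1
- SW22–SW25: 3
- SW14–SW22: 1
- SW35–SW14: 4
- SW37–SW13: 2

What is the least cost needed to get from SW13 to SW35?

8

Enumerating some paths:
SW13 - SW25 - SW36 - SW22 - SW14 - SW35: 1+1+2+1+4 = 9
SW13 - SW37 - SW22 - SW14 - SW35: 2+1+1+4 = 8
SW13 - SW25 - SW22 - SW14 - SW35: 1+3+1+4 = 9
The minimum is 8 via SW13 - SW37 - SW22 - SW14 - SW35.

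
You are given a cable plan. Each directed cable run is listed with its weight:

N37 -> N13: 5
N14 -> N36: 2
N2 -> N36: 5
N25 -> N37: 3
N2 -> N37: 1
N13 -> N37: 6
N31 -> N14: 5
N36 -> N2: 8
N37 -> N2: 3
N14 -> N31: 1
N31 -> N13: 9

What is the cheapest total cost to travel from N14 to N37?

Candidate routes:
N14 → N36 → N2 → N37: 2+8+1 = 11
N14 → N31 → N13 → N37: 1+9+6 = 16
Cheapest is N14 → N36 → N2 → N37 at 11.

11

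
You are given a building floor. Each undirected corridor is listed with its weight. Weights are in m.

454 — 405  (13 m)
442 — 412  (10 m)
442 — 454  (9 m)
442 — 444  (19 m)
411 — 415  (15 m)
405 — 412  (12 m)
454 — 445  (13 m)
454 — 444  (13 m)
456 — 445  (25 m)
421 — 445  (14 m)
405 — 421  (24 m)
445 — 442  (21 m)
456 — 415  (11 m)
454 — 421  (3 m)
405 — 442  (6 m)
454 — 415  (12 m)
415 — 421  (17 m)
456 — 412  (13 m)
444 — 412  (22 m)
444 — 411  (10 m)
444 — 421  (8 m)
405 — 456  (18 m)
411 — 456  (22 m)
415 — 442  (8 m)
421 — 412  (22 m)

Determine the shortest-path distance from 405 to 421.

16 m

Enumerating some paths:
405 - 454 - 421: 13+3 = 16
405 - 442 - 454 - 421: 6+9+3 = 18
405 - 421: 24 = 24
The minimum is 16 m via 405 - 454 - 421.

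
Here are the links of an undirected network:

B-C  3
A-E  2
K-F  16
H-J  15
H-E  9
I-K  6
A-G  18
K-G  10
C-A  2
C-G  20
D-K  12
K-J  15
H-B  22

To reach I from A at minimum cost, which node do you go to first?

Enumerating some paths:
A - G - K - I: 18+10+6 = 34
A - C - G - K - I: 2+20+10+6 = 38
Cheapest is A - G - K - I at 34.
So from A the first move is to G.

G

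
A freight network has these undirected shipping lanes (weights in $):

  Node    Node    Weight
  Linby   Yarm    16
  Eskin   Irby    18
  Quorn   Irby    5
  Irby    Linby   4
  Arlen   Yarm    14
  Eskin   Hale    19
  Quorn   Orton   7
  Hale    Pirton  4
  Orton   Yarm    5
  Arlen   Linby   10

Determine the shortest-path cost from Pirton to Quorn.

$46

Compare a few routes:
Pirton - Hale - Eskin - Irby - Linby - Yarm - Orton - Quorn: 4+19+18+4+16+5+7 = 73
Pirton - Hale - Eskin - Irby - Linby - Arlen - Yarm - Orton - Quorn: 4+19+18+4+10+14+5+7 = 81
Pirton - Hale - Eskin - Irby - Quorn: 4+19+18+5 = 46
Cheapest is Pirton - Hale - Eskin - Irby - Quorn at $46.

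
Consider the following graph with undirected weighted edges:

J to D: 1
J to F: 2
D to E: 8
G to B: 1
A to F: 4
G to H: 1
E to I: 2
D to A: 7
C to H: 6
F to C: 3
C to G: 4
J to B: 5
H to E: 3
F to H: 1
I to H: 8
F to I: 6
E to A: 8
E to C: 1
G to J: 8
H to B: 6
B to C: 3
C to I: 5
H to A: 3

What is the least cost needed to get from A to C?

7

Shortest distances from A:
A: 0
H: 3  (via A)
F: 4  (via A)
G: 4  (via H)
B: 5  (via G)
E: 6  (via H)
J: 6  (via F)
C: 7  (via F)
Shortest route: A–F–C = 7.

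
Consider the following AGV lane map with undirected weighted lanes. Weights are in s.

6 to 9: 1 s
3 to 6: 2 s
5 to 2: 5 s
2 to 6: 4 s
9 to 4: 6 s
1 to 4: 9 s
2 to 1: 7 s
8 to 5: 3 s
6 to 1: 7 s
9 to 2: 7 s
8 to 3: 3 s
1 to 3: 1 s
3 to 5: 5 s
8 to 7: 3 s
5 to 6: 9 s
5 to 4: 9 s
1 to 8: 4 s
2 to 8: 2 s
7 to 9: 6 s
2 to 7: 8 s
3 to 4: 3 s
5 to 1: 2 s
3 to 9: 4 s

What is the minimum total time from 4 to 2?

8 s

Running Dijkstra from 4:
4: 0
3: 3  (via 4)
1: 4  (via 3)
6: 5  (via 3)
5: 6  (via 1)
8: 6  (via 3)
9: 6  (via 4)
2: 8  (via 8)
Shortest route: 4 → 3 → 8 → 2 = 8 s.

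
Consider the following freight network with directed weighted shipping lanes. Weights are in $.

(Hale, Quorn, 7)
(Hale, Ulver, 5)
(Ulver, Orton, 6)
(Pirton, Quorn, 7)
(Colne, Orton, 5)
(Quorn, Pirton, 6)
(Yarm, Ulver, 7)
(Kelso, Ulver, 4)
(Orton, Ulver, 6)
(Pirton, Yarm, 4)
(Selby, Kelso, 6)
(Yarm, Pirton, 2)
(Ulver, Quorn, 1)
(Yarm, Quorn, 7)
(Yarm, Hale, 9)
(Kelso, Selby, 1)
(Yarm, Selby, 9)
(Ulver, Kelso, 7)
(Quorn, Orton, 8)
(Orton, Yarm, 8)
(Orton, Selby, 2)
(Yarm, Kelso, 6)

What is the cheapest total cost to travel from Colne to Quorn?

$12

Running Dijkstra from Colne:
Colne: 0
Orton: 5  (via Colne)
Selby: 7  (via Orton)
Ulver: 11  (via Orton)
Quorn: 12  (via Ulver)
Shortest route: Colne–Orton–Ulver–Quorn = $12.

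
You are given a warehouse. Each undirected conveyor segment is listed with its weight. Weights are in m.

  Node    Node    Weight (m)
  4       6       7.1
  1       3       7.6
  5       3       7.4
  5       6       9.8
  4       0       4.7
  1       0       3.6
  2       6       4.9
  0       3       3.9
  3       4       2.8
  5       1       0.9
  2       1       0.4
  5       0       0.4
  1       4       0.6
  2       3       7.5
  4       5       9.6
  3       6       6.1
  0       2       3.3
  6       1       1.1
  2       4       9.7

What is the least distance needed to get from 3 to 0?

Enumerating some paths:
3 → 4 → 1 → 5 → 0: 2.8+0.6+0.9+0.4 = 4.7
3 → 0: 3.9 = 3.9
The minimum is 3.9 m via 3 → 0.

3.9 m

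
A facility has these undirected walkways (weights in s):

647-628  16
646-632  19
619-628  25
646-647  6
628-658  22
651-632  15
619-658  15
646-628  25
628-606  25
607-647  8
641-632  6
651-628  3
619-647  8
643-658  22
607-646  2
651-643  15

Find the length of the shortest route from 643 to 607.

Running Dijkstra from 643:
643: 0
651: 15  (via 643)
628: 18  (via 651)
658: 22  (via 643)
632: 30  (via 651)
647: 34  (via 628)
641: 36  (via 632)
619: 37  (via 658)
646: 40  (via 647)
607: 42  (via 647)
Shortest route: 643 → 651 → 628 → 647 → 607 = 42 s.

42 s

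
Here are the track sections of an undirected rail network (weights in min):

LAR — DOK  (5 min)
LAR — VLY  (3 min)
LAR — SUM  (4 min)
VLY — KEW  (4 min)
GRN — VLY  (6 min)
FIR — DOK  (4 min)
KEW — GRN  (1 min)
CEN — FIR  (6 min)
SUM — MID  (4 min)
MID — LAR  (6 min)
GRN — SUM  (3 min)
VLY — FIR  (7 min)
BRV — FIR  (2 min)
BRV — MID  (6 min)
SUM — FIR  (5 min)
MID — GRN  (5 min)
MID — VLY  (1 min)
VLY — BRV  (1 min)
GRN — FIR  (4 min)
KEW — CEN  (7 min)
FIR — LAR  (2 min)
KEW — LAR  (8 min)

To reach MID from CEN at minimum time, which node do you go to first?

Compare a few routes:
CEN–KEW–GRN–MID: 7+1+5 = 13
CEN–FIR–BRV–VLY–MID: 6+2+1+1 = 10
CEN–KEW–VLY–MID: 7+4+1 = 12
CEN–FIR–LAR–VLY–MID: 6+2+3+1 = 12
The minimum is 10 min via CEN–FIR–BRV–VLY–MID.
So from CEN the first move is to FIR.

FIR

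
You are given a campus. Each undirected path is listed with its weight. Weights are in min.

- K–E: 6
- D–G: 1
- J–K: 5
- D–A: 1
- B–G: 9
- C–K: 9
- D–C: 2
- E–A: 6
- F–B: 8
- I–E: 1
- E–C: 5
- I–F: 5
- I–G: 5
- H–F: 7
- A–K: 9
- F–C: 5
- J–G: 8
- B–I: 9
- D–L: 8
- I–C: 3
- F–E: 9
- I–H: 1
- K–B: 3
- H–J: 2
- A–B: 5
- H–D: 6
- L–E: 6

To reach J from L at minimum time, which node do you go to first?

E

Compare a few routes:
L → E → I → H → J: 6+1+1+2 = 10
L → D → H → J: 8+6+2 = 16
The minimum is 10 min via L → E → I → H → J.
So from L the first move is to E.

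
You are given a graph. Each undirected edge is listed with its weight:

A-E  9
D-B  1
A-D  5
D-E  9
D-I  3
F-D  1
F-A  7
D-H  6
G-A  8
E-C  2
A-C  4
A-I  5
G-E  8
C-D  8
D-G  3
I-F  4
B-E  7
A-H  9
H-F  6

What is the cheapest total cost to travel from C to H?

Shortest distances from C:
C: 0
E: 2  (via C)
A: 4  (via C)
D: 8  (via C)
B: 9  (via E)
F: 9  (via D)
I: 9  (via A)
G: 10  (via E)
H: 13  (via A)
Shortest route: C–A–H = 13.

13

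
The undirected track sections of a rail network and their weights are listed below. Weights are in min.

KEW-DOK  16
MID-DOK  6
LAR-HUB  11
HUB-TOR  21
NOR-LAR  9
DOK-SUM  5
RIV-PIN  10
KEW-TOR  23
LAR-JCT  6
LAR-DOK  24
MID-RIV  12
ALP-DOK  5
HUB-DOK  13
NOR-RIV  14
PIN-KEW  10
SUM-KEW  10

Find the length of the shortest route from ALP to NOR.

Running Dijkstra from ALP:
ALP: 0
DOK: 5  (via ALP)
SUM: 10  (via DOK)
MID: 11  (via DOK)
HUB: 18  (via DOK)
KEW: 20  (via SUM)
RIV: 23  (via MID)
LAR: 29  (via DOK)
PIN: 30  (via KEW)
JCT: 35  (via LAR)
NOR: 37  (via RIV)
Shortest route: ALP–DOK–MID–RIV–NOR = 37 min.

37 min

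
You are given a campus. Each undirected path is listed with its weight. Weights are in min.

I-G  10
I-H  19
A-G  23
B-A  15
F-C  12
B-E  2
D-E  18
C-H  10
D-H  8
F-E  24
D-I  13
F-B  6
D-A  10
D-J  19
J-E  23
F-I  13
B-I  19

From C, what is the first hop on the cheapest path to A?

H

Enumerating some paths:
C–F–B–E–D–A: 12+6+2+18+10 = 48
C–F–B–A: 12+6+15 = 33
C–F–I–D–A: 12+13+13+10 = 48
C–H–D–A: 10+8+10 = 28
The minimum is 28 min via C–H–D–A.
So from C the first move is to H.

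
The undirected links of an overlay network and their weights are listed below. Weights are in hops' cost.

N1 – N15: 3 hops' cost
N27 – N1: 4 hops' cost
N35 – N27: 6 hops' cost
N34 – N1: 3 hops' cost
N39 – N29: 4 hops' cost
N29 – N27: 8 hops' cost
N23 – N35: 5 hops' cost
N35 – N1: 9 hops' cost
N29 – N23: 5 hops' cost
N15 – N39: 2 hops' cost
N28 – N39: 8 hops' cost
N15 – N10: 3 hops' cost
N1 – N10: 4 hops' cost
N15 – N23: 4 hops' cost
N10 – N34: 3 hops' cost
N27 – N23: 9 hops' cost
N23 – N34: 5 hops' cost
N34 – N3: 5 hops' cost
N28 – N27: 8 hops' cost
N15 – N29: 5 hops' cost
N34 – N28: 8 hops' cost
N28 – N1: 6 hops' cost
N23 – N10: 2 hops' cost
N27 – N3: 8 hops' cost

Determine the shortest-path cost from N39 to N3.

13 hops' cost

Compare a few routes:
N39 - N15 - N1 - N34 - N3: 2+3+3+5 = 13
N39 - N15 - N23 - N34 - N3: 2+4+5+5 = 16
The minimum is 13 hops' cost via N39 - N15 - N1 - N34 - N3.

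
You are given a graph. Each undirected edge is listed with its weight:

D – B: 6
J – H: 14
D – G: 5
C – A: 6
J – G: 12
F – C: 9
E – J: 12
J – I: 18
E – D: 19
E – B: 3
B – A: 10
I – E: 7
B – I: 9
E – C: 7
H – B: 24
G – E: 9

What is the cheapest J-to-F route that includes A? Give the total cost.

Shortest J→A: J–E–B–A = 25
Shortest A→F: A–C–F = 15
Total via A: 25 + 15 = 40.

40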